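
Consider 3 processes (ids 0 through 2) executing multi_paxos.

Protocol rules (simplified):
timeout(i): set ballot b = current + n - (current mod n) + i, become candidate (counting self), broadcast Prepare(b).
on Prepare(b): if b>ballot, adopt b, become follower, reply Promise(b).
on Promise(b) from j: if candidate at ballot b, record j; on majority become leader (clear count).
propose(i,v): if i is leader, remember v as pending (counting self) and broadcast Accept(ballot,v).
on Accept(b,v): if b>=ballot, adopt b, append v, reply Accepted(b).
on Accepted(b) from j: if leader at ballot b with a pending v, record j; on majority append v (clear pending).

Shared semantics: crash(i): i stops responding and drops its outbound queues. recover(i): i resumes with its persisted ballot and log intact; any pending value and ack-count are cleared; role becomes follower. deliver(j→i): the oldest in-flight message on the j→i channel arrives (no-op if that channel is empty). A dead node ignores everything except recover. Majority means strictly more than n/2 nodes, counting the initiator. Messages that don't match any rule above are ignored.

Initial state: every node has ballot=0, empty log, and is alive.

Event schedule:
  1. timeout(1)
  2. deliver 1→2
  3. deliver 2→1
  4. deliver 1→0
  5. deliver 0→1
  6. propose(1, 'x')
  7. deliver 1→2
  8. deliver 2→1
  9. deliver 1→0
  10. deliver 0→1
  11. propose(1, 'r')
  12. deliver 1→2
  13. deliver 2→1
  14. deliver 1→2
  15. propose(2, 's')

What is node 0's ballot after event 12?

1. timeout(1):  <1:cand b4 ->
2. deliver 1→2:  <2:foll b4 ->
3. deliver 2→1:  <1:lead b4 ->
4. deliver 1→0:  <0:foll b4 ->
5. deliver 0→1:  nop
6. propose(1,'x'):  nop
7. deliver 1→2:  <2:foll b4 x>
8. deliver 2→1:  <1:lead b4 x>
9. deliver 1→0:  <0:foll b4 x>
10. deliver 0→1:  nop
11. propose(1,'r'):  nop
12. deliver 1→2:  <2:foll b4 x,r>

4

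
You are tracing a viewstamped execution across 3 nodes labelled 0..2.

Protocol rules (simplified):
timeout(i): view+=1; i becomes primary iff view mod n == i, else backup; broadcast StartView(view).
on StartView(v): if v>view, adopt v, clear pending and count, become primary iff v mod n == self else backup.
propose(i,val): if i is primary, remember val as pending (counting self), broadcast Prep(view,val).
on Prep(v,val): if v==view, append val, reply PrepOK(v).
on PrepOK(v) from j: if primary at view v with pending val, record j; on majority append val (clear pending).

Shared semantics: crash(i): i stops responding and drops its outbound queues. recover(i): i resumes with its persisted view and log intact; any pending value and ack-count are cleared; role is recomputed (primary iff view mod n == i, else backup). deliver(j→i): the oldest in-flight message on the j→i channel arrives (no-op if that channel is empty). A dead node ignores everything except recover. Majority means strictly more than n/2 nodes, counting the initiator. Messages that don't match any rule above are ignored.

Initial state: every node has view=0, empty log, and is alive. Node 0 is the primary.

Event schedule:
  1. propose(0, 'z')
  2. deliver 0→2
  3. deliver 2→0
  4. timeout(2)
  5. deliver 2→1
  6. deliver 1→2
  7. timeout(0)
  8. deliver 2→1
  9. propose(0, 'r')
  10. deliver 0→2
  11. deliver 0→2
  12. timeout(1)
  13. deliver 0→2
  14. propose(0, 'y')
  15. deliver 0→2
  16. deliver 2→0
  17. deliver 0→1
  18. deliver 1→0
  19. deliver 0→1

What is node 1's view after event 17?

e1 propose(0,'z'): ·
e2 deliver 0→2: 2[back,v=0,z]
e3 deliver 2→0: 0[prim,v=0,z]
e4 timeout(2): 2[back,v=1,z]
e5 deliver 2→1: 1[prim,v=1,-]
e6 deliver 1→2: ·
e7 timeout(0): 0[back,v=1,z]
e8 deliver 2→1: ·
e9 propose(0,'r'): ·
e10 deliver 0→2: ·
e11 deliver 0→2: ·
e12 timeout(1): 1[back,v=2,-]
e13 deliver 0→2: ·
e14 propose(0,'y'): ·
e15 deliver 0→2: ·
e16 deliver 2→0: ·
e17 deliver 0→1: ·

2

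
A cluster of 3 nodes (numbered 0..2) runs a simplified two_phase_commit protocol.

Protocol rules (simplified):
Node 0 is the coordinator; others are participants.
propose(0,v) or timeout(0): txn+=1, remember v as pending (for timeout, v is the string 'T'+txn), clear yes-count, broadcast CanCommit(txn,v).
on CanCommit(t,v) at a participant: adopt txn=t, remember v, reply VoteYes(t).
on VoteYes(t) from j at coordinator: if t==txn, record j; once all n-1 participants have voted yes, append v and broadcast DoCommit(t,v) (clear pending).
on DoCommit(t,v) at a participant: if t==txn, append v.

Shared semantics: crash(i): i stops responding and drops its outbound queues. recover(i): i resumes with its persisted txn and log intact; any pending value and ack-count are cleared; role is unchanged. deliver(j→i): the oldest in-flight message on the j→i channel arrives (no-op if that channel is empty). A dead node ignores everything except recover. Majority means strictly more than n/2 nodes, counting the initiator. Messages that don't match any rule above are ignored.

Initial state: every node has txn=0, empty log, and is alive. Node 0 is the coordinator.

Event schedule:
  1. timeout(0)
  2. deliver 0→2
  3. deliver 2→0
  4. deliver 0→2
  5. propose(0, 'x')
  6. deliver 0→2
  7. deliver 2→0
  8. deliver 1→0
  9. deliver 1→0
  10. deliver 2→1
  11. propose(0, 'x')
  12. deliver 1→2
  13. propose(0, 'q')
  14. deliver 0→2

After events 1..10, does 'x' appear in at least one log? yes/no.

e1 timeout(0): 0[coor,t=1,-]
e2 deliver 0→2: 2[part,t=1,-]
e3 deliver 2→0: ·
e4 deliver 0→2: ·
e5 propose(0,'x'): 0[coor,t=2,-]
e6 deliver 0→2: 2[part,t=2,-]
e7 deliver 2→0: ·
e8 deliver 1→0: ·
e9 deliver 1→0: ·
e10 deliver 2→1: ·

no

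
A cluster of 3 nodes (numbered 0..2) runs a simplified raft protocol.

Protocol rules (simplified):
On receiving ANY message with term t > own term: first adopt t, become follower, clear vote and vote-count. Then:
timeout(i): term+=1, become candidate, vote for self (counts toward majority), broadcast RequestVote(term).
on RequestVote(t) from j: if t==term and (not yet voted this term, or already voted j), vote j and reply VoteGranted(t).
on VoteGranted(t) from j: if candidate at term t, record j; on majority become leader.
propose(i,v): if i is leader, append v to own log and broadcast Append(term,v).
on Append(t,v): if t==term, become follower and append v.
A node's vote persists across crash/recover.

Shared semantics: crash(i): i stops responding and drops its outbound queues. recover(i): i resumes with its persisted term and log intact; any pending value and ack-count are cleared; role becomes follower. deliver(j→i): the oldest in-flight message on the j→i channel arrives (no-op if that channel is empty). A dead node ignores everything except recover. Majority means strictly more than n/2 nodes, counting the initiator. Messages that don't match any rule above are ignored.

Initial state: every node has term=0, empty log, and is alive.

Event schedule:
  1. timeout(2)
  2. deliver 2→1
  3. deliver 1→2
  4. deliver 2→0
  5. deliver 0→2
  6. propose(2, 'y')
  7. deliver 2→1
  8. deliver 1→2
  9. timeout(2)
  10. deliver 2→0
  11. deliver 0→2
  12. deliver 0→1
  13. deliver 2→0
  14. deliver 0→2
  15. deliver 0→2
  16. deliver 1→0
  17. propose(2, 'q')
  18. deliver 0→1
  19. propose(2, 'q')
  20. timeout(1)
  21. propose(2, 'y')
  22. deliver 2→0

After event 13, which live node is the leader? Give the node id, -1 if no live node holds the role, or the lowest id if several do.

after 1 — timeout(2): n2:cand/t1/[-]
after 2 — deliver 2→1: n1:foll/t1/[-]
after 3 — deliver 1→2: n2:lead/t1/[-]
after 4 — deliver 2→0: n0:foll/t1/[-]
after 5 — deliver 0→2: ·
after 6 — propose(2,'y'): n2:lead/t1/[y]
after 7 — deliver 2→1: n1:foll/t1/[y]
after 8 — deliver 1→2: ·
after 9 — timeout(2): n2:cand/t2/[y]
after 10 — deliver 2→0: n0:foll/t1/[y]
after 11 — deliver 0→2: ·
after 12 — deliver 0→1: ·
after 13 — deliver 2→0: n0:foll/t2/[y]

-1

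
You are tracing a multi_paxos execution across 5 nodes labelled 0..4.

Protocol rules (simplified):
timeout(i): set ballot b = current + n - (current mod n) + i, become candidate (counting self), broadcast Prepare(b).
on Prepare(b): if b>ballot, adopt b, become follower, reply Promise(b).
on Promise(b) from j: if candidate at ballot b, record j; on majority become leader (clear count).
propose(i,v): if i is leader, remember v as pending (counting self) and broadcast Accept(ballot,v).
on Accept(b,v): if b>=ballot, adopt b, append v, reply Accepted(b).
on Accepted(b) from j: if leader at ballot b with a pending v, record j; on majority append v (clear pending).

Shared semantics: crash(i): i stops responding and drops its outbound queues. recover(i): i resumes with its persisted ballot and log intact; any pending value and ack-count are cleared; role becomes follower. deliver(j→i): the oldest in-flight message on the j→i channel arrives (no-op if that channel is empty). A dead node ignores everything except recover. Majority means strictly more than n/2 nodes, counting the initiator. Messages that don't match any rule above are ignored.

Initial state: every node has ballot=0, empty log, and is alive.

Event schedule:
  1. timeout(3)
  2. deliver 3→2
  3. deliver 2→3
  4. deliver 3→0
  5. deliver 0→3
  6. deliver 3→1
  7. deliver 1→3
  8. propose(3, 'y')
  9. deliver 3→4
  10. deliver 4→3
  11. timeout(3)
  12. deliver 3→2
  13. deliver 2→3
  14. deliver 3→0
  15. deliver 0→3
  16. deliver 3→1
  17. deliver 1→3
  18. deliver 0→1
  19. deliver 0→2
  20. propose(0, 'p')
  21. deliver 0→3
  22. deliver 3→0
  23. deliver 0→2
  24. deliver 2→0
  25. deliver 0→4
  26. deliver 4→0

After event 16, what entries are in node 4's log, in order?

empty

[1] timeout(3) → N3(cand b8 [-])
[2] deliver 3→2 → N2(foll b8 [-])
[3] deliver 2→3 → ∅
[4] deliver 3→0 → N0(foll b8 [-])
[5] deliver 0→3 → N3(lead b8 [-])
[6] deliver 3→1 → N1(foll b8 [-])
[7] deliver 1→3 → ∅
[8] propose(3,'y') → ∅
[9] deliver 3→4 → N4(foll b8 [-])
[10] deliver 4→3 → ∅
[11] timeout(3) → N3(cand b13 [-])
[12] deliver 3→2 → N2(foll b8 [y])
[13] deliver 2→3 → ∅
[14] deliver 3→0 → N0(foll b8 [y])
[15] deliver 0→3 → ∅
[16] deliver 3→1 → N1(foll b8 [y])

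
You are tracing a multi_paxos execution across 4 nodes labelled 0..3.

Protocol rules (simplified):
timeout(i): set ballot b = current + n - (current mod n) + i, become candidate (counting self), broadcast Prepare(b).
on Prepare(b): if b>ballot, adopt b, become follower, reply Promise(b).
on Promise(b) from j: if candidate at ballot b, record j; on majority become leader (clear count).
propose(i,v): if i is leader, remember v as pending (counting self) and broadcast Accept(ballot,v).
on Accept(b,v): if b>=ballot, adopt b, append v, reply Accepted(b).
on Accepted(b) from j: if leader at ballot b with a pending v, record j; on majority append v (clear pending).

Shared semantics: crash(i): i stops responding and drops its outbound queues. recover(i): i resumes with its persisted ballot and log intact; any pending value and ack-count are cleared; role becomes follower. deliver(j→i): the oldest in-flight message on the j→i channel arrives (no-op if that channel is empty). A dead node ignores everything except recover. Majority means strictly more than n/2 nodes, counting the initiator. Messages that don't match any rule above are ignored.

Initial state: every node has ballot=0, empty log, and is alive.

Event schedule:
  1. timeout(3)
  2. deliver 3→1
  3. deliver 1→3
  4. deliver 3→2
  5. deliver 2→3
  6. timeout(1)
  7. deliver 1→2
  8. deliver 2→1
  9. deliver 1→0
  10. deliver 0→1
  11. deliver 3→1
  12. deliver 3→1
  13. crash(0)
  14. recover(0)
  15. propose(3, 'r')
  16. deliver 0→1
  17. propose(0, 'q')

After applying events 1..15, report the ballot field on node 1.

step 1 timeout(3): 3={cand,b=7,log=-}
step 2 deliver 3→1: 1={foll,b=7,log=-}
step 3 deliver 1→3: —
step 4 deliver 3→2: 2={foll,b=7,log=-}
step 5 deliver 2→3: 3={lead,b=7,log=-}
step 6 timeout(1): 1={cand,b=9,log=-}
step 7 deliver 1→2: 2={foll,b=9,log=-}
step 8 deliver 2→1: —
step 9 deliver 1→0: 0={foll,b=9,log=-}
step 10 deliver 0→1: 1={lead,b=9,log=-}
step 11 deliver 3→1: —
step 12 deliver 3→1: —
step 13 crash(0): 0={✗foll,b=9,log=-}
step 14 recover(0): 0={foll,b=9,log=-}
step 15 propose(3,'r'): —

9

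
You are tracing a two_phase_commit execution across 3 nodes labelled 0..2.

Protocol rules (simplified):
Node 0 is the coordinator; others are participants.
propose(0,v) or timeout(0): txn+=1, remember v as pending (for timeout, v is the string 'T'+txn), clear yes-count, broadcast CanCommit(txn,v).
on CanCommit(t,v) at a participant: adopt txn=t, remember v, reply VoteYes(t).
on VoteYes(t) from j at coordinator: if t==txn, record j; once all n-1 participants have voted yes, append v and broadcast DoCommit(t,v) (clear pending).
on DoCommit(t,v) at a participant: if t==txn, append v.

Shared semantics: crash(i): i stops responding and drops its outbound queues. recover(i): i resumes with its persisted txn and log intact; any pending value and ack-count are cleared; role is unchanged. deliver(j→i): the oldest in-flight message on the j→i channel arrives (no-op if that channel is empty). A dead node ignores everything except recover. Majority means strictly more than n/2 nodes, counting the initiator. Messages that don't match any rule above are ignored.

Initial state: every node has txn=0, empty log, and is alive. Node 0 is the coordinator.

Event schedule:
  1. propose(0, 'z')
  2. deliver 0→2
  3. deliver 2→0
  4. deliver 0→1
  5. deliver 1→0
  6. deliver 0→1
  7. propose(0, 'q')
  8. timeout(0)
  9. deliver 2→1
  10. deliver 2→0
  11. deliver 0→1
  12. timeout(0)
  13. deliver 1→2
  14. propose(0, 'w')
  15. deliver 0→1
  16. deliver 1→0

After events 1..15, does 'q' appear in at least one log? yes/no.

no

1. propose(0,'z'):  <0:coor t1 ->
2. deliver 0→2:  <2:part t1 ->
3. deliver 2→0:  nop
4. deliver 0→1:  <1:part t1 ->
5. deliver 1→0:  <0:coor t1 z>
6. deliver 0→1:  <1:part t1 z>
7. propose(0,'q'):  <0:coor t2 z>
8. timeout(0):  <0:coor t3 z>
9. deliver 2→1:  nop
10. deliver 2→0:  nop
11. deliver 0→1:  <1:part t2 z>
12. timeout(0):  <0:coor t4 z>
13. deliver 1→2:  nop
14. propose(0,'w'):  <0:coor t5 z>
15. deliver 0→1:  <1:part t3 z>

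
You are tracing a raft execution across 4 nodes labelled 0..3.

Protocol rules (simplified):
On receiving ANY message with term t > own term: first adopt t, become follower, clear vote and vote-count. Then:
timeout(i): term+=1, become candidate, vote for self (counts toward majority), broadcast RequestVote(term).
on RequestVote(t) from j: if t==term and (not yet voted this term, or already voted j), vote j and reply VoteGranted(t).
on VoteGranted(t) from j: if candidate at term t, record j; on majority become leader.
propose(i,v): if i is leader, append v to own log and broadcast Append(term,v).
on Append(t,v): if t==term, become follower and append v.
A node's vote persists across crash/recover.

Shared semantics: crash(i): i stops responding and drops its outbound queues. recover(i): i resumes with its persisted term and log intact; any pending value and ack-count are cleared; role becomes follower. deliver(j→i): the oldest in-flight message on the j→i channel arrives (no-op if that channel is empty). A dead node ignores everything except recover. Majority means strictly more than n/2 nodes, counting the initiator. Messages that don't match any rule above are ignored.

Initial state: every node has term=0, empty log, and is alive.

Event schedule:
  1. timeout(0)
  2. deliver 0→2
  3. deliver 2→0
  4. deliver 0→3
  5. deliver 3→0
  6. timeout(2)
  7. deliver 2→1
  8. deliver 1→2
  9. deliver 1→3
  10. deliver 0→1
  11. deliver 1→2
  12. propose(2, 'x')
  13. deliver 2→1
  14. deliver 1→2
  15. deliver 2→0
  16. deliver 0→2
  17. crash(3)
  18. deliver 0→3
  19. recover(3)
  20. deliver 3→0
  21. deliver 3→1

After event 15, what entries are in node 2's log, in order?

empty

step 1 timeout(0): 0={cand,t=1,log=-}
step 2 deliver 0→2: 2={foll,t=1,log=-}
step 3 deliver 2→0: —
step 4 deliver 0→3: 3={foll,t=1,log=-}
step 5 deliver 3→0: 0={lead,t=1,log=-}
step 6 timeout(2): 2={cand,t=2,log=-}
step 7 deliver 2→1: 1={foll,t=2,log=-}
step 8 deliver 1→2: —
step 9 deliver 1→3: —
step 10 deliver 0→1: —
step 11 deliver 1→2: —
step 12 propose(2,'x'): —
step 13 deliver 2→1: —
step 14 deliver 1→2: —
step 15 deliver 2→0: 0={foll,t=2,log=-}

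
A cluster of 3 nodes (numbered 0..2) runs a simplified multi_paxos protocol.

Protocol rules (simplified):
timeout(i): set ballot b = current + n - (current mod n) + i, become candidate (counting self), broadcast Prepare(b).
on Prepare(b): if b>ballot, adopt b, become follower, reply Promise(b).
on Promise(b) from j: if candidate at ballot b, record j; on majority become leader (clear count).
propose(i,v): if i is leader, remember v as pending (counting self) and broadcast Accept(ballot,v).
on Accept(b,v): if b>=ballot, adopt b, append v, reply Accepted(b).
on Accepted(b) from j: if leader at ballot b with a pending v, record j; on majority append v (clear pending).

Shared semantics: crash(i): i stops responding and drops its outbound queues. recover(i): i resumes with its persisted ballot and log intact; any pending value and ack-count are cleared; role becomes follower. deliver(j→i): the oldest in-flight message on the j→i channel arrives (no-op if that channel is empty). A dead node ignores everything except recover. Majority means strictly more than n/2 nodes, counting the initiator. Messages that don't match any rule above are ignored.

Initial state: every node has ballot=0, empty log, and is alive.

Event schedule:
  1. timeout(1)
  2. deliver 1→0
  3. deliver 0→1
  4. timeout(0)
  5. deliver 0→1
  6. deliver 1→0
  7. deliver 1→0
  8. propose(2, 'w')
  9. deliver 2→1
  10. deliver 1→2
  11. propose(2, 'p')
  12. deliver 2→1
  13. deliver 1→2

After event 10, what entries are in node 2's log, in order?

1. timeout(1):  <1:cand b4 ->
2. deliver 1→0:  <0:foll b4 ->
3. deliver 0→1:  <1:lead b4 ->
4. timeout(0):  <0:cand b6 ->
5. deliver 0→1:  <1:foll b6 ->
6. deliver 1→0:  <0:lead b6 ->
7. deliver 1→0:  nop
8. propose(2,'w'):  nop
9. deliver 2→1:  nop
10. deliver 1→2:  <2:foll b4 ->

empty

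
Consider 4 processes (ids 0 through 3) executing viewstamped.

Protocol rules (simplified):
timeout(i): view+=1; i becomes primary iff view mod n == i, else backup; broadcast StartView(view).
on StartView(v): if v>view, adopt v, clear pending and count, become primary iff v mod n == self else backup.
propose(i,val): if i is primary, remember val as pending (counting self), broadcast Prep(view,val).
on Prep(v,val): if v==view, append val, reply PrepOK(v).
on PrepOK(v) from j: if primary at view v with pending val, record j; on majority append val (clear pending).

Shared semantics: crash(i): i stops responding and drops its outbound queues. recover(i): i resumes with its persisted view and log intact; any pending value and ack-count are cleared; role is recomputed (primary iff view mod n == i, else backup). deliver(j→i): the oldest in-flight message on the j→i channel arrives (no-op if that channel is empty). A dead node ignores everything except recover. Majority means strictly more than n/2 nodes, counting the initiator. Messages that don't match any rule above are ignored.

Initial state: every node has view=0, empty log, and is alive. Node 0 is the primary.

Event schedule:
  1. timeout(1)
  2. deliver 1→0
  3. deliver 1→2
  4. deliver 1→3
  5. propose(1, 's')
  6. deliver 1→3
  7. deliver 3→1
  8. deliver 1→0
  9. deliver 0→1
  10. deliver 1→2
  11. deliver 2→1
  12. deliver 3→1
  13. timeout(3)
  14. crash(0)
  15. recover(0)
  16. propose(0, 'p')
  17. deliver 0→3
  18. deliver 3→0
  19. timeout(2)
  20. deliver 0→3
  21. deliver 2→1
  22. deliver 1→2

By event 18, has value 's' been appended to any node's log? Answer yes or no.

yes

1. timeout(1):  <1:prim v1 ->
2. deliver 1→0:  <0:back v1 ->
3. deliver 1→2:  <2:back v1 ->
4. deliver 1→3:  <3:back v1 ->
5. propose(1,'s'):  nop
6. deliver 1→3:  <3:back v1 s>
7. deliver 3→1:  nop
8. deliver 1→0:  <0:back v1 s>
9. deliver 0→1:  <1:prim v1 s>
10. deliver 1→2:  <2:back v1 s>
11. deliver 2→1:  nop
12. deliver 3→1:  nop
13. timeout(3):  <3:back v2 s>
14. crash(0):  <0:✗back v1 s>
15. recover(0):  <0:back v1 s>
16. propose(0,'p'):  nop
17. deliver 0→3:  nop
18. deliver 3→0:  <0:back v2 s>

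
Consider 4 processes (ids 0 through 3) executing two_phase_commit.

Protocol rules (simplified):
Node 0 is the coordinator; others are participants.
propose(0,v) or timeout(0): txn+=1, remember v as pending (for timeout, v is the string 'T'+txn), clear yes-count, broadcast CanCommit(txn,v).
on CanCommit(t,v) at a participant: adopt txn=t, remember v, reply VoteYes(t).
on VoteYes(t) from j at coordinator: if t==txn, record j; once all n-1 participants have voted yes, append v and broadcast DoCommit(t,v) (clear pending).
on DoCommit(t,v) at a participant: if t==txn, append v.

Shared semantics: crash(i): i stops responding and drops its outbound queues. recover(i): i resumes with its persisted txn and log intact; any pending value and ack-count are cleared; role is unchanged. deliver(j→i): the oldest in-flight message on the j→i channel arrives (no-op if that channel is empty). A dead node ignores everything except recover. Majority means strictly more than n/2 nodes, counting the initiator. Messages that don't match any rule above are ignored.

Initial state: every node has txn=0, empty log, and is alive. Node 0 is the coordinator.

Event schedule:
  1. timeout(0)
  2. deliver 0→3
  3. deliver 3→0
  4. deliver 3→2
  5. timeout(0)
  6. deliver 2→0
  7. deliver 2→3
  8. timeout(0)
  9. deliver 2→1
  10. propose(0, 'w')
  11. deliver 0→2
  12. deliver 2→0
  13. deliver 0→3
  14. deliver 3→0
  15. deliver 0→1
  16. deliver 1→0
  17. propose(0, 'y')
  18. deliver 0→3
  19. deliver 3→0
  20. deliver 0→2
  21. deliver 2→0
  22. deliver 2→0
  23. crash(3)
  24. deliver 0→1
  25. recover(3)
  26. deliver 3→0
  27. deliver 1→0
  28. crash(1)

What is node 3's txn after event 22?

[1] timeout(0) → N0(coor t1 [-])
[2] deliver 0→3 → N3(part t1 [-])
[3] deliver 3→0 → ∅
[4] deliver 3→2 → ∅
[5] timeout(0) → N0(coor t2 [-])
[6] deliver 2→0 → ∅
[7] deliver 2→3 → ∅
[8] timeout(0) → N0(coor t3 [-])
[9] deliver 2→1 → ∅
[10] propose(0,'w') → N0(coor t4 [-])
[11] deliver 0→2 → N2(part t1 [-])
[12] deliver 2→0 → ∅
[13] deliver 0→3 → N3(part t2 [-])
[14] deliver 3→0 → ∅
[15] deliver 0→1 → N1(part t1 [-])
[16] deliver 1→0 → ∅
[17] propose(0,'y') → N0(coor t5 [-])
[18] deliver 0→3 → N3(part t3 [-])
[19] deliver 3→0 → ∅
[20] deliver 0→2 → N2(part t2 [-])
[21] deliver 2→0 → ∅
[22] deliver 2→0 → ∅

3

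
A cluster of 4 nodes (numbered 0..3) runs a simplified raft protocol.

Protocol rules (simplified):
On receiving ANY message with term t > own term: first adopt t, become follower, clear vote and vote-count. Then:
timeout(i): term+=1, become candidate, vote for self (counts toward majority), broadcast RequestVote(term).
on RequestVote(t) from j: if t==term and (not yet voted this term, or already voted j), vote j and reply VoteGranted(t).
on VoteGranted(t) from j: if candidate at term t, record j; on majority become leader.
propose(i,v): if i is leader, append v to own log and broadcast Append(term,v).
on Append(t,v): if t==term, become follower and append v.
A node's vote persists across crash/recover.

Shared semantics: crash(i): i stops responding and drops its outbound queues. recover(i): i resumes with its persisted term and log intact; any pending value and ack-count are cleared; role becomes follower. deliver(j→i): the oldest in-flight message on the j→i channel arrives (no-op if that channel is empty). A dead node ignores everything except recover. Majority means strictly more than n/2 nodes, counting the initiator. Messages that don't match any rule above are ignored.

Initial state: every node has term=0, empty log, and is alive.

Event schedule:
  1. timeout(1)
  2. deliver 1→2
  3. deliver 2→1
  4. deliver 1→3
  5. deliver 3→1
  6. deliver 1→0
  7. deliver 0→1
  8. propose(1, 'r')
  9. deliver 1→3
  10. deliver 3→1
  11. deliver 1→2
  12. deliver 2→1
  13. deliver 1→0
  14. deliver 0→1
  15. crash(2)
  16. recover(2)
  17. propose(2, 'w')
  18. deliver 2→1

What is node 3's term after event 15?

1

step 1 timeout(1): 1={cand,t=1,log=-}
step 2 deliver 1→2: 2={foll,t=1,log=-}
step 3 deliver 2→1: —
step 4 deliver 1→3: 3={foll,t=1,log=-}
step 5 deliver 3→1: 1={lead,t=1,log=-}
step 6 deliver 1→0: 0={foll,t=1,log=-}
step 7 deliver 0→1: —
step 8 propose(1,'r'): 1={lead,t=1,log=r}
step 9 deliver 1→3: 3={foll,t=1,log=r}
step 10 deliver 3→1: —
step 11 deliver 1→2: 2={foll,t=1,log=r}
step 12 deliver 2→1: —
step 13 deliver 1→0: 0={foll,t=1,log=r}
step 14 deliver 0→1: —
step 15 crash(2): 2={✗foll,t=1,log=r}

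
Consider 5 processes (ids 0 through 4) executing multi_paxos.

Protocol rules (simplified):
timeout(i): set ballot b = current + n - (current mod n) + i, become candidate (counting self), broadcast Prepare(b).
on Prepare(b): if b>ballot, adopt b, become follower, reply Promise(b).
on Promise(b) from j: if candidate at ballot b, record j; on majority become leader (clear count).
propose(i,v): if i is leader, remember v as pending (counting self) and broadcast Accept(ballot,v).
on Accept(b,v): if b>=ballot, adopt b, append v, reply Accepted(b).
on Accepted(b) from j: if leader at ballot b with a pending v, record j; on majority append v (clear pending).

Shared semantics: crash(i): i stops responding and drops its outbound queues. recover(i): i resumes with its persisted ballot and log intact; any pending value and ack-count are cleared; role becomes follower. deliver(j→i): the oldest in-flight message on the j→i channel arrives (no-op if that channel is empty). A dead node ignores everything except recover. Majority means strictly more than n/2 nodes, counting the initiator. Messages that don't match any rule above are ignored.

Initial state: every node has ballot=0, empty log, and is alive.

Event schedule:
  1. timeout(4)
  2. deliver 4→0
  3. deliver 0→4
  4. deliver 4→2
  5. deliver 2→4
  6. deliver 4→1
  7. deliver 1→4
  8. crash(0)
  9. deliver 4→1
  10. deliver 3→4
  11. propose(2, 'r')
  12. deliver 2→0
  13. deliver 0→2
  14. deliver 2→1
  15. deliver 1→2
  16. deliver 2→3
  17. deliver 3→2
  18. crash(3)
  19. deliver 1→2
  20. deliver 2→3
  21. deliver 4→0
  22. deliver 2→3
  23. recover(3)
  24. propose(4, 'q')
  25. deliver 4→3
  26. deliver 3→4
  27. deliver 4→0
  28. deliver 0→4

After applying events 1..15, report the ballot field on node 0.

step 1 timeout(4): 4={cand,b=9,log=-}
step 2 deliver 4→0: 0={foll,b=9,log=-}
step 3 deliver 0→4: —
step 4 deliver 4→2: 2={foll,b=9,log=-}
step 5 deliver 2→4: 4={lead,b=9,log=-}
step 6 deliver 4→1: 1={foll,b=9,log=-}
step 7 deliver 1→4: —
step 8 crash(0): 0={✗foll,b=9,log=-}
step 9 deliver 4→1: —
step 10 deliver 3→4: —
step 11 propose(2,'r'): —
step 12 deliver 2→0: —
step 13 deliver 0→2: —
step 14 deliver 2→1: —
step 15 deliver 1→2: —

9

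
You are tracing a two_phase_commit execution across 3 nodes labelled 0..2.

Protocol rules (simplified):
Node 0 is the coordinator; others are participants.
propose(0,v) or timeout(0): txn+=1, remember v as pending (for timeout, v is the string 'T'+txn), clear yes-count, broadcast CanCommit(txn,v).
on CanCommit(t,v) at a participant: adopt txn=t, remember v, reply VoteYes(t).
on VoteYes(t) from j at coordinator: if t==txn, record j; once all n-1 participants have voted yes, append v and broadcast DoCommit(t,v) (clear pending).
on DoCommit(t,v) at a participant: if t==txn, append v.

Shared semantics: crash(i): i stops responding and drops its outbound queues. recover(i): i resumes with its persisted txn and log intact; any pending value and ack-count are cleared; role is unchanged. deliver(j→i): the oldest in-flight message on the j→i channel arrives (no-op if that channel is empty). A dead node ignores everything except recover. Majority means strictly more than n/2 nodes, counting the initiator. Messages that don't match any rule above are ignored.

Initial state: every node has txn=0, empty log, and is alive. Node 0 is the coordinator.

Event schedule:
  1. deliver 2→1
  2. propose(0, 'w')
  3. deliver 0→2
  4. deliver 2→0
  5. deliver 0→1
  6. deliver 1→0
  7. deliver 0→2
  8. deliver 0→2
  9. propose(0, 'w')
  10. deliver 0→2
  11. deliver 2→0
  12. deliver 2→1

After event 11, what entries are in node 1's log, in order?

empty

e1 deliver 2→1: ·
e2 propose(0,'w'): 0[coor,t=1,-]
e3 deliver 0→2: 2[part,t=1,-]
e4 deliver 2→0: ·
e5 deliver 0→1: 1[part,t=1,-]
e6 deliver 1→0: 0[coor,t=1,w]
e7 deliver 0→2: 2[part,t=1,w]
e8 deliver 0→2: ·
e9 propose(0,'w'): 0[coor,t=2,w]
e10 deliver 0→2: 2[part,t=2,w]
e11 deliver 2→0: ·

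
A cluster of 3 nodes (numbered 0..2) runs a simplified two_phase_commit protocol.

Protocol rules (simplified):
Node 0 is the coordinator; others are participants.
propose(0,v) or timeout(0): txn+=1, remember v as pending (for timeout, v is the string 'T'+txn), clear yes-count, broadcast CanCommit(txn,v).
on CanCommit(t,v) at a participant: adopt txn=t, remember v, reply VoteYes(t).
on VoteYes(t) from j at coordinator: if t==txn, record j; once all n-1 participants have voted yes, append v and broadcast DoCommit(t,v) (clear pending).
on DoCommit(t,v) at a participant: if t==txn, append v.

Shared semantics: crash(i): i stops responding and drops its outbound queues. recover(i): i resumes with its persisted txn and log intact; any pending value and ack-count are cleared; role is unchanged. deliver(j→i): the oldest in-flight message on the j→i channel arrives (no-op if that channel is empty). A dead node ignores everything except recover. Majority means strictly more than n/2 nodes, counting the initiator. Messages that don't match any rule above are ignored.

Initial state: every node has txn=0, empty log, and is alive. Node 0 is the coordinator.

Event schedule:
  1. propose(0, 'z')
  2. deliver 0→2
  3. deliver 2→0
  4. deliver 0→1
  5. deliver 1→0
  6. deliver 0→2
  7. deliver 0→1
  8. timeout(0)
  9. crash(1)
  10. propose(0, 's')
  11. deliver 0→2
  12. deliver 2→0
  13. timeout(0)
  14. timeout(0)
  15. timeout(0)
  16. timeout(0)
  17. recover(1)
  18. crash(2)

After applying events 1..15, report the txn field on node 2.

[1] propose(0,'z') → N0(coor t1 [-])
[2] deliver 0→2 → N2(part t1 [-])
[3] deliver 2→0 → ∅
[4] deliver 0→1 → N1(part t1 [-])
[5] deliver 1→0 → N0(coor t1 [z])
[6] deliver 0→2 → N2(part t1 [z])
[7] deliver 0→1 → N1(part t1 [z])
[8] timeout(0) → N0(coor t2 [z])
[9] crash(1) → N1(✗part t1 [z])
[10] propose(0,'s') → N0(coor t3 [z])
[11] deliver 0→2 → N2(part t2 [z])
[12] deliver 2→0 → ∅
[13] timeout(0) → N0(coor t4 [z])
[14] timeout(0) → N0(coor t5 [z])
[15] timeout(0) → N0(coor t6 [z])

2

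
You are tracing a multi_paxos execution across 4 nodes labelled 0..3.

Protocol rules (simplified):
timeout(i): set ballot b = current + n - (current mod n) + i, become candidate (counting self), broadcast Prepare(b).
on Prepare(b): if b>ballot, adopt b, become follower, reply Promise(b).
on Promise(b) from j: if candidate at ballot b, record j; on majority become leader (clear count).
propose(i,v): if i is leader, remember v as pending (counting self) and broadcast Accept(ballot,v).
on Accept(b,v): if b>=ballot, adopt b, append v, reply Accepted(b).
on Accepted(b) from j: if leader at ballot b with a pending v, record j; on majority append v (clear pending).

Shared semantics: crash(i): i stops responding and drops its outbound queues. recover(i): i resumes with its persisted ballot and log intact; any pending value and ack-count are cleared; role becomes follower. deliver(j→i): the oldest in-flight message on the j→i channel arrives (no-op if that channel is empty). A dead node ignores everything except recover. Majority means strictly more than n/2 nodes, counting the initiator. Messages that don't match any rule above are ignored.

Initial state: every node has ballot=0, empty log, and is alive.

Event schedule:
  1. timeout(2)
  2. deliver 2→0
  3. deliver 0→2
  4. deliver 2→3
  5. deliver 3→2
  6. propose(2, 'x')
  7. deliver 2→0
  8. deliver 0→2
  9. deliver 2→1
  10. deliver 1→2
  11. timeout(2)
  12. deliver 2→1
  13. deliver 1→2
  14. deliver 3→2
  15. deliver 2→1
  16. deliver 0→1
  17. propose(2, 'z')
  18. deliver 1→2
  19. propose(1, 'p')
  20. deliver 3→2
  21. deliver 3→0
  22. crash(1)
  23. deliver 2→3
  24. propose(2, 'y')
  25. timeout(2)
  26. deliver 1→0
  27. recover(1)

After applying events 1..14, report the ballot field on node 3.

6

step 1 timeout(2): 2={cand,b=6,log=-}
step 2 deliver 2→0: 0={foll,b=6,log=-}
step 3 deliver 0→2: —
step 4 deliver 2→3: 3={foll,b=6,log=-}
step 5 deliver 3→2: 2={lead,b=6,log=-}
step 6 propose(2,'x'): —
step 7 deliver 2→0: 0={foll,b=6,log=x}
step 8 deliver 0→2: —
step 9 deliver 2→1: 1={foll,b=6,log=-}
step 10 deliver 1→2: —
step 11 timeout(2): 2={cand,b=10,log=-}
step 12 deliver 2→1: 1={foll,b=6,log=x}
step 13 deliver 1→2: —
step 14 deliver 3→2: —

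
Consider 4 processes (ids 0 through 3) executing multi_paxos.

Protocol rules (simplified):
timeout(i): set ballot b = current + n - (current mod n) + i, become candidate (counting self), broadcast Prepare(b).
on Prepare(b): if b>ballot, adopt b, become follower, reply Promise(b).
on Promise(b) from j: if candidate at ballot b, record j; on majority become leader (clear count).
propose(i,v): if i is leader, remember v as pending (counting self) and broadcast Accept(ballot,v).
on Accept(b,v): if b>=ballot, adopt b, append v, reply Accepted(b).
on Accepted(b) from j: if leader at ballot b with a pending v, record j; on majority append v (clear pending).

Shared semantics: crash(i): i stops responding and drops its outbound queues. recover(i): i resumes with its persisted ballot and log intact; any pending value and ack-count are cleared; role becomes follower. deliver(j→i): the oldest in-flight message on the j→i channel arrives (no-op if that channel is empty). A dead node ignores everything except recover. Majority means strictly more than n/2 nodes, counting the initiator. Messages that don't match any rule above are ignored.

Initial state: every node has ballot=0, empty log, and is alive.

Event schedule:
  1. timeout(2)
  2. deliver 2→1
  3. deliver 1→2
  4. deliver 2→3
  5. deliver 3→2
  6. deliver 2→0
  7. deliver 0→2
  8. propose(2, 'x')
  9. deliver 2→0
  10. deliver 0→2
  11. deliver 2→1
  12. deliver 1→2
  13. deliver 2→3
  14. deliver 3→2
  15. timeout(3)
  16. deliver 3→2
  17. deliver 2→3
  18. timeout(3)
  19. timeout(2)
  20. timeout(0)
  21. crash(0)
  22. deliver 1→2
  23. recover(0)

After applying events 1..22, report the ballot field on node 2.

1. timeout(2):  <2:cand b6 ->
2. deliver 2→1:  <1:foll b6 ->
3. deliver 1→2:  nop
4. deliver 2→3:  <3:foll b6 ->
5. deliver 3→2:  <2:lead b6 ->
6. deliver 2→0:  <0:foll b6 ->
7. deliver 0→2:  nop
8. propose(2,'x'):  nop
9. deliver 2→0:  <0:foll b6 x>
10. deliver 0→2:  nop
11. deliver 2→1:  <1:foll b6 x>
12. deliver 1→2:  <2:lead b6 x>
13. deliver 2→3:  <3:foll b6 x>
14. deliver 3→2:  nop
15. timeout(3):  <3:cand b11 x>
16. deliver 3→2:  <2:foll b11 x>
17. deliver 2→3:  nop
18. timeout(3):  <3:cand b15 x>
19. timeout(2):  <2:cand b14 x>
20. timeout(0):  <0:cand b8 x>
21. crash(0):  <0:✗cand b8 x>
22. deliver 1→2:  nop

14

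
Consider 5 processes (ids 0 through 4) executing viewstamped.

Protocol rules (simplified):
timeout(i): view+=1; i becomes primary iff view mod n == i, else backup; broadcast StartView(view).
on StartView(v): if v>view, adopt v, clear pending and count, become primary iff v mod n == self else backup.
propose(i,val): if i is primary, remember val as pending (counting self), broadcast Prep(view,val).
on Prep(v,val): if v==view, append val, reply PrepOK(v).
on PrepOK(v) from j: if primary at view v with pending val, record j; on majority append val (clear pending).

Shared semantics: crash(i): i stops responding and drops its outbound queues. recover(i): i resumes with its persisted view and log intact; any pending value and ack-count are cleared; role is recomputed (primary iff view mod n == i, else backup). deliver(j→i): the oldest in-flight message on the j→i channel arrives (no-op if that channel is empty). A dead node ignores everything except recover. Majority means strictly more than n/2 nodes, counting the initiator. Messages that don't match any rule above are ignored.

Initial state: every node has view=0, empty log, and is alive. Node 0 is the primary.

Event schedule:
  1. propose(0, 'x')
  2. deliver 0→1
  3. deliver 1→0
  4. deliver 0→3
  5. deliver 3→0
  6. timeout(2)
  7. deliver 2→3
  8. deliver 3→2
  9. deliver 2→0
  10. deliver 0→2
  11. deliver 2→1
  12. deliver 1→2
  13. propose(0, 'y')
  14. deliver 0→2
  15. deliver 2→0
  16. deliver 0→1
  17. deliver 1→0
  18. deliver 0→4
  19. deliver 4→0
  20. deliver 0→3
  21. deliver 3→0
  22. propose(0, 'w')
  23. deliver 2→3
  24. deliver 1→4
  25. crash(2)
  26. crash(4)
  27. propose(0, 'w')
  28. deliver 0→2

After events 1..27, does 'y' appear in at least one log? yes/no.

no

step 1 propose(0,'x'): —
step 2 deliver 0→1: 1={back,v=0,log=x}
step 3 deliver 1→0: —
step 4 deliver 0→3: 3={back,v=0,log=x}
step 5 deliver 3→0: 0={prim,v=0,log=x}
step 6 timeout(2): 2={back,v=1,log=-}
step 7 deliver 2→3: 3={back,v=1,log=x}
step 8 deliver 3→2: —
step 9 deliver 2→0: 0={back,v=1,log=x}
step 10 deliver 0→2: —
step 11 deliver 2→1: 1={prim,v=1,log=x}
step 12 deliver 1→2: —
step 13 propose(0,'y'): —
step 14 deliver 0→2: —
step 15 deliver 2→0: —
step 16 deliver 0→1: —
step 17 deliver 1→0: —
step 18 deliver 0→4: 4={back,v=0,log=x}
step 19 deliver 4→0: —
step 20 deliver 0→3: —
step 21 deliver 3→0: —
step 22 propose(0,'w'): —
step 23 deliver 2→3: —
step 24 deliver 1→4: —
step 25 crash(2): 2={✗back,v=1,log=-}
step 26 crash(4): 4={✗back,v=0,log=x}
step 27 propose(0,'w'): —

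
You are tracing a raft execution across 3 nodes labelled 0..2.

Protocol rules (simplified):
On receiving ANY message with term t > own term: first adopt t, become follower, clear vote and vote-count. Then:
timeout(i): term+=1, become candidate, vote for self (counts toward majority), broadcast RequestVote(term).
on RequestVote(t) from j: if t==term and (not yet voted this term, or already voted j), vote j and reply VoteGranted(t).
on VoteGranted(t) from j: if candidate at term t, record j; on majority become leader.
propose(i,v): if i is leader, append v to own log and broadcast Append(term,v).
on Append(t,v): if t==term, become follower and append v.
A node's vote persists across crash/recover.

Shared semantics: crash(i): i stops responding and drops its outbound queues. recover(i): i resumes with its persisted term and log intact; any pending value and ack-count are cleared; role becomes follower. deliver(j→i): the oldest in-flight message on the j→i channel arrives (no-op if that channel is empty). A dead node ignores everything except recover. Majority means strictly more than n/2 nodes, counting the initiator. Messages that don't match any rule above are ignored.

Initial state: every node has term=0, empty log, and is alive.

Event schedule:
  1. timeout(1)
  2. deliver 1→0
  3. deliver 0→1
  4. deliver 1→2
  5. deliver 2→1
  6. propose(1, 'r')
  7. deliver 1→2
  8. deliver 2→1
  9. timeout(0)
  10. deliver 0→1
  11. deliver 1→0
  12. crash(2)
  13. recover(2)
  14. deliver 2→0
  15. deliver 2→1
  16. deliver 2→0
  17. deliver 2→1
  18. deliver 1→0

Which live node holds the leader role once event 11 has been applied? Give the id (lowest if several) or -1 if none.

-1

e1 timeout(1): 1[cand,t=1,-]
e2 deliver 1→0: 0[foll,t=1,-]
e3 deliver 0→1: 1[lead,t=1,-]
e4 deliver 1→2: 2[foll,t=1,-]
e5 deliver 2→1: ·
e6 propose(1,'r'): 1[lead,t=1,r]
e7 deliver 1→2: 2[foll,t=1,r]
e8 deliver 2→1: ·
e9 timeout(0): 0[cand,t=2,-]
e10 deliver 0→1: 1[foll,t=2,r]
e11 deliver 1→0: ·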